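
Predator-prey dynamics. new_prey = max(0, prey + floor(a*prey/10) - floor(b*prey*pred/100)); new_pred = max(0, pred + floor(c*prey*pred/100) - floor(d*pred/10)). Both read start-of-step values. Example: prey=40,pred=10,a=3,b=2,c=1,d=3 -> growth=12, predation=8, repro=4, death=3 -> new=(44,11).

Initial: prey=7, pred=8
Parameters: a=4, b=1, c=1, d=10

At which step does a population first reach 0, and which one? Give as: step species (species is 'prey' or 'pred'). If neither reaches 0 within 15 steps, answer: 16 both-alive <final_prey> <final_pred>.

Step 1: prey: 7+2-0=9; pred: 8+0-8=0
First extinction: pred at step 1

Answer: 1 pred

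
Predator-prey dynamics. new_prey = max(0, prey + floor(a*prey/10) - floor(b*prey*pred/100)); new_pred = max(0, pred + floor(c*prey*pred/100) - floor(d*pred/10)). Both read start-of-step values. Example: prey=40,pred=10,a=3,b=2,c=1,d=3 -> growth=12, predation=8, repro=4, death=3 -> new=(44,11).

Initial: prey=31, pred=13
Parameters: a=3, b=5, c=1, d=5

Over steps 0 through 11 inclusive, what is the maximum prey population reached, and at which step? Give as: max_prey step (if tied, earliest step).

Answer: 55 11

Derivation:
Step 1: prey: 31+9-20=20; pred: 13+4-6=11
Step 2: prey: 20+6-11=15; pred: 11+2-5=8
Step 3: prey: 15+4-6=13; pred: 8+1-4=5
Step 4: prey: 13+3-3=13; pred: 5+0-2=3
Step 5: prey: 13+3-1=15; pred: 3+0-1=2
Step 6: prey: 15+4-1=18; pred: 2+0-1=1
Step 7: prey: 18+5-0=23; pred: 1+0-0=1
Step 8: prey: 23+6-1=28; pred: 1+0-0=1
Step 9: prey: 28+8-1=35; pred: 1+0-0=1
Step 10: prey: 35+10-1=44; pred: 1+0-0=1
Step 11: prey: 44+13-2=55; pred: 1+0-0=1
Max prey = 55 at step 11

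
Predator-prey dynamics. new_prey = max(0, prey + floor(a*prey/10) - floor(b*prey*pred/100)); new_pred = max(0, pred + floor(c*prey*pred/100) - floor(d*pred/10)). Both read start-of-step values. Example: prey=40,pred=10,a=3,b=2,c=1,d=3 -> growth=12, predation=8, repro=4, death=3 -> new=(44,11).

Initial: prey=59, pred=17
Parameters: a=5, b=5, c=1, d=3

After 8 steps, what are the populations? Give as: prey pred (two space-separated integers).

Step 1: prey: 59+29-50=38; pred: 17+10-5=22
Step 2: prey: 38+19-41=16; pred: 22+8-6=24
Step 3: prey: 16+8-19=5; pred: 24+3-7=20
Step 4: prey: 5+2-5=2; pred: 20+1-6=15
Step 5: prey: 2+1-1=2; pred: 15+0-4=11
Step 6: prey: 2+1-1=2; pred: 11+0-3=8
Step 7: prey: 2+1-0=3; pred: 8+0-2=6
Step 8: prey: 3+1-0=4; pred: 6+0-1=5

Answer: 4 5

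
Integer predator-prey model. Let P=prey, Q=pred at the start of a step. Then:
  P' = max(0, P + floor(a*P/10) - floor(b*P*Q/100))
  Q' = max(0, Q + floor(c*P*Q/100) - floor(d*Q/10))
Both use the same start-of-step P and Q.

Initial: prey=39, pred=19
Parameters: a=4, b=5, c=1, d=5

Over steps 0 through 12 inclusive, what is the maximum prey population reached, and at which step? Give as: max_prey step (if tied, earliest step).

Step 1: prey: 39+15-37=17; pred: 19+7-9=17
Step 2: prey: 17+6-14=9; pred: 17+2-8=11
Step 3: prey: 9+3-4=8; pred: 11+0-5=6
Step 4: prey: 8+3-2=9; pred: 6+0-3=3
Step 5: prey: 9+3-1=11; pred: 3+0-1=2
Step 6: prey: 11+4-1=14; pred: 2+0-1=1
Step 7: prey: 14+5-0=19; pred: 1+0-0=1
Step 8: prey: 19+7-0=26; pred: 1+0-0=1
Step 9: prey: 26+10-1=35; pred: 1+0-0=1
Step 10: prey: 35+14-1=48; pred: 1+0-0=1
Step 11: prey: 48+19-2=65; pred: 1+0-0=1
Step 12: prey: 65+26-3=88; pred: 1+0-0=1
Max prey = 88 at step 12

Answer: 88 12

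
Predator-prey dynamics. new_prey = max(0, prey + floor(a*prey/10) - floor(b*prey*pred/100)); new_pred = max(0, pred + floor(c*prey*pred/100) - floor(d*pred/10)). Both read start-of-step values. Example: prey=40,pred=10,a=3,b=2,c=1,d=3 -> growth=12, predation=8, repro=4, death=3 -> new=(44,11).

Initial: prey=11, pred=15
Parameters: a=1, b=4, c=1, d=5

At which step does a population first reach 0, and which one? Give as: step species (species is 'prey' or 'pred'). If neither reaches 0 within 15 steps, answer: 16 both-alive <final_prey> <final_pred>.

Answer: 16 both-alive 4 1

Derivation:
Step 1: prey: 11+1-6=6; pred: 15+1-7=9
Step 2: prey: 6+0-2=4; pred: 9+0-4=5
Step 3: prey: 4+0-0=4; pred: 5+0-2=3
Step 4: prey: 4+0-0=4; pred: 3+0-1=2
Step 5: prey: 4+0-0=4; pred: 2+0-1=1
Step 6: prey: 4+0-0=4; pred: 1+0-0=1
Steps 7-15: state stable at prey=4, pred=1 (no change)
No extinction within 15 steps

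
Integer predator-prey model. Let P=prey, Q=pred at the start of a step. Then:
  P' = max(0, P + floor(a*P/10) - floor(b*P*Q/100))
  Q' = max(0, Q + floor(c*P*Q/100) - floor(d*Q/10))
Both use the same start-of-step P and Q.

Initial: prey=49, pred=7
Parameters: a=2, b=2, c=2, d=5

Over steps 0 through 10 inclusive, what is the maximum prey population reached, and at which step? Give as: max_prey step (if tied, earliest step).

Answer: 52 1

Derivation:
Step 1: prey: 49+9-6=52; pred: 7+6-3=10
Step 2: prey: 52+10-10=52; pred: 10+10-5=15
Step 3: prey: 52+10-15=47; pred: 15+15-7=23
Step 4: prey: 47+9-21=35; pred: 23+21-11=33
Step 5: prey: 35+7-23=19; pred: 33+23-16=40
Step 6: prey: 19+3-15=7; pred: 40+15-20=35
Step 7: prey: 7+1-4=4; pred: 35+4-17=22
Step 8: prey: 4+0-1=3; pred: 22+1-11=12
Step 9: prey: 3+0-0=3; pred: 12+0-6=6
Step 10: prey: 3+0-0=3; pred: 6+0-3=3
Max prey = 52 at step 1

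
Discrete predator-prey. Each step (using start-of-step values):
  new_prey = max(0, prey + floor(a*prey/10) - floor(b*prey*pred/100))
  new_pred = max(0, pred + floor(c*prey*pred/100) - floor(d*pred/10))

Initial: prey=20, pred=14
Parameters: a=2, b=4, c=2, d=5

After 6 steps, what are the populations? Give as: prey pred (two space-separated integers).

Answer: 9 1

Derivation:
Step 1: prey: 20+4-11=13; pred: 14+5-7=12
Step 2: prey: 13+2-6=9; pred: 12+3-6=9
Step 3: prey: 9+1-3=7; pred: 9+1-4=6
Step 4: prey: 7+1-1=7; pred: 6+0-3=3
Step 5: prey: 7+1-0=8; pred: 3+0-1=2
Step 6: prey: 8+1-0=9; pred: 2+0-1=1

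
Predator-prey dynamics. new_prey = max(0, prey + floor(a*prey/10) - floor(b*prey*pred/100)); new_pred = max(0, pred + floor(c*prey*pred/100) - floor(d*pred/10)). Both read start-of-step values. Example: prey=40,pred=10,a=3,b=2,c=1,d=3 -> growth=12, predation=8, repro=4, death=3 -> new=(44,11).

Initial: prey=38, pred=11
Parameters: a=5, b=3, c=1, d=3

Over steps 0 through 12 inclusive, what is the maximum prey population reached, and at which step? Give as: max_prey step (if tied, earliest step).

Answer: 55 3

Derivation:
Step 1: prey: 38+19-12=45; pred: 11+4-3=12
Step 2: prey: 45+22-16=51; pred: 12+5-3=14
Step 3: prey: 51+25-21=55; pred: 14+7-4=17
Step 4: prey: 55+27-28=54; pred: 17+9-5=21
Step 5: prey: 54+27-34=47; pred: 21+11-6=26
Step 6: prey: 47+23-36=34; pred: 26+12-7=31
Step 7: prey: 34+17-31=20; pred: 31+10-9=32
Step 8: prey: 20+10-19=11; pred: 32+6-9=29
Step 9: prey: 11+5-9=7; pred: 29+3-8=24
Step 10: prey: 7+3-5=5; pred: 24+1-7=18
Step 11: prey: 5+2-2=5; pred: 18+0-5=13
Step 12: prey: 5+2-1=6; pred: 13+0-3=10
Max prey = 55 at step 3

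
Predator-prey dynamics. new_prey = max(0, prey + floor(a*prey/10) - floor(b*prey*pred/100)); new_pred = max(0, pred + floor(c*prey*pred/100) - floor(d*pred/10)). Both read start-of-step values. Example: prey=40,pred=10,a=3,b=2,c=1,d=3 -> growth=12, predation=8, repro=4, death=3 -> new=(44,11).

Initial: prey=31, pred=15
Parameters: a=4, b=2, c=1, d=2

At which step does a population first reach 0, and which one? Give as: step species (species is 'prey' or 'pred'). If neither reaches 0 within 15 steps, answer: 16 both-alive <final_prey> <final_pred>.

Answer: 16 both-alive 7 13

Derivation:
Step 1: prey: 31+12-9=34; pred: 15+4-3=16
Step 2: prey: 34+13-10=37; pred: 16+5-3=18
Step 3: prey: 37+14-13=38; pred: 18+6-3=21
Step 4: prey: 38+15-15=38; pred: 21+7-4=24
Step 5: prey: 38+15-18=35; pred: 24+9-4=29
Step 6: prey: 35+14-20=29; pred: 29+10-5=34
Step 7: prey: 29+11-19=21; pred: 34+9-6=37
Step 8: prey: 21+8-15=14; pred: 37+7-7=37
Step 9: prey: 14+5-10=9; pred: 37+5-7=35
Step 10: prey: 9+3-6=6; pred: 35+3-7=31
Step 11: prey: 6+2-3=5; pred: 31+1-6=26
Step 12: prey: 5+2-2=5; pred: 26+1-5=22
Step 13: prey: 5+2-2=5; pred: 22+1-4=19
Step 14: prey: 5+2-1=6; pred: 19+0-3=16
Step 15: prey: 6+2-1=7; pred: 16+0-3=13
No extinction within 15 steps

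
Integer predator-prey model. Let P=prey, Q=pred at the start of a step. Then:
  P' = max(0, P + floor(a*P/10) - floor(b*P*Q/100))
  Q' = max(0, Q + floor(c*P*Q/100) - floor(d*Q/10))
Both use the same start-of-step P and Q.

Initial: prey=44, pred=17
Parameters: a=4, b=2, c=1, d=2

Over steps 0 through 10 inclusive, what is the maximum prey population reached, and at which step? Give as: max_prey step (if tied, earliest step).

Answer: 47 1

Derivation:
Step 1: prey: 44+17-14=47; pred: 17+7-3=21
Step 2: prey: 47+18-19=46; pred: 21+9-4=26
Step 3: prey: 46+18-23=41; pred: 26+11-5=32
Step 4: prey: 41+16-26=31; pred: 32+13-6=39
Step 5: prey: 31+12-24=19; pred: 39+12-7=44
Step 6: prey: 19+7-16=10; pred: 44+8-8=44
Step 7: prey: 10+4-8=6; pred: 44+4-8=40
Step 8: prey: 6+2-4=4; pred: 40+2-8=34
Step 9: prey: 4+1-2=3; pred: 34+1-6=29
Step 10: prey: 3+1-1=3; pred: 29+0-5=24
Max prey = 47 at step 1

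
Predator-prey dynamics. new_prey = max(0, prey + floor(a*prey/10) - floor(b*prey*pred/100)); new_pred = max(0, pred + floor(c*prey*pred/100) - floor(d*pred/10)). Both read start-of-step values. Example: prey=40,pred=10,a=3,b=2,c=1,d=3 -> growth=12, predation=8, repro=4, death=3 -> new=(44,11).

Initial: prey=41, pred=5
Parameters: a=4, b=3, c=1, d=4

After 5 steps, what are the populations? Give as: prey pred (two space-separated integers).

Step 1: prey: 41+16-6=51; pred: 5+2-2=5
Step 2: prey: 51+20-7=64; pred: 5+2-2=5
Step 3: prey: 64+25-9=80; pred: 5+3-2=6
Step 4: prey: 80+32-14=98; pred: 6+4-2=8
Step 5: prey: 98+39-23=114; pred: 8+7-3=12

Answer: 114 12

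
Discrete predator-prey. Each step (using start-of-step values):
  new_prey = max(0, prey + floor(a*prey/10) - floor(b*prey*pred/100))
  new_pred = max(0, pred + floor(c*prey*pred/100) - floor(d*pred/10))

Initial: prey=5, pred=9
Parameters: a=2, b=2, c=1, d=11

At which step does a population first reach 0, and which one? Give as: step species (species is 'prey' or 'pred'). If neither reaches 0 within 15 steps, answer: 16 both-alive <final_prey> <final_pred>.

Answer: 1 pred

Derivation:
Step 1: prey: 5+1-0=6; pred: 9+0-9=0
First extinction: pred at step 1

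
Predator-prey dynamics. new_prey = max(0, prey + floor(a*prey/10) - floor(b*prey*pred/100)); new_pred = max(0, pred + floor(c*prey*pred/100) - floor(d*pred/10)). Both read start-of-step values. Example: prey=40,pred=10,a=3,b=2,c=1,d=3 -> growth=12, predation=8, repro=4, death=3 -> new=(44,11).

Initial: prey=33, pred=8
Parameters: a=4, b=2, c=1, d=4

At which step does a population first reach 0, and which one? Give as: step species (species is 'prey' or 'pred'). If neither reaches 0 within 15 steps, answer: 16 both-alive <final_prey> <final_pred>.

Answer: 10 prey

Derivation:
Step 1: prey: 33+13-5=41; pred: 8+2-3=7
Step 2: prey: 41+16-5=52; pred: 7+2-2=7
Step 3: prey: 52+20-7=65; pred: 7+3-2=8
Step 4: prey: 65+26-10=81; pred: 8+5-3=10
Step 5: prey: 81+32-16=97; pred: 10+8-4=14
Step 6: prey: 97+38-27=108; pred: 14+13-5=22
Step 7: prey: 108+43-47=104; pred: 22+23-8=37
Step 8: prey: 104+41-76=69; pred: 37+38-14=61
Step 9: prey: 69+27-84=12; pred: 61+42-24=79
Step 10: prey: 12+4-18=0; pred: 79+9-31=57
First extinction: prey at step 10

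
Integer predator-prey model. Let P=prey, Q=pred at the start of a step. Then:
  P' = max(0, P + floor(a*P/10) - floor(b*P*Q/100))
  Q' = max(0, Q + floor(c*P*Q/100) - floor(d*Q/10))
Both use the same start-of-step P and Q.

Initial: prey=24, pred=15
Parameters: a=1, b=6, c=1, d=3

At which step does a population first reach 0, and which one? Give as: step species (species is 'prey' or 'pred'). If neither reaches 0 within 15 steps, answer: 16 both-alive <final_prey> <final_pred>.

Step 1: prey: 24+2-21=5; pred: 15+3-4=14
Step 2: prey: 5+0-4=1; pred: 14+0-4=10
Step 3: prey: 1+0-0=1; pred: 10+0-3=7
Step 4: prey: 1+0-0=1; pred: 7+0-2=5
Step 5: prey: 1+0-0=1; pred: 5+0-1=4
Step 6: prey: 1+0-0=1; pred: 4+0-1=3
Step 7: prey: 1+0-0=1; pred: 3+0-0=3
Steps 8-15: state stable at prey=1, pred=3 (no change)
No extinction within 15 steps

Answer: 16 both-alive 1 3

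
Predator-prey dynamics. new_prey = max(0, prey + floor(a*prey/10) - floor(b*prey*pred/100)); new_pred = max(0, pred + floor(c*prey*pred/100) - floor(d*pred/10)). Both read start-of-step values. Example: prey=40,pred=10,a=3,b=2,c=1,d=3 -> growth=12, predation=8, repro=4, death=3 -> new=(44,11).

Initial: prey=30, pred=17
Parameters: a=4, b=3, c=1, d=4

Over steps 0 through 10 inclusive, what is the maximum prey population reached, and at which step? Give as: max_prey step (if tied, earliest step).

Answer: 60 10

Derivation:
Step 1: prey: 30+12-15=27; pred: 17+5-6=16
Step 2: prey: 27+10-12=25; pred: 16+4-6=14
Step 3: prey: 25+10-10=25; pred: 14+3-5=12
Step 4: prey: 25+10-9=26; pred: 12+3-4=11
Step 5: prey: 26+10-8=28; pred: 11+2-4=9
Step 6: prey: 28+11-7=32; pred: 9+2-3=8
Step 7: prey: 32+12-7=37; pred: 8+2-3=7
Step 8: prey: 37+14-7=44; pred: 7+2-2=7
Step 9: prey: 44+17-9=52; pred: 7+3-2=8
Step 10: prey: 52+20-12=60; pred: 8+4-3=9
Max prey = 60 at step 10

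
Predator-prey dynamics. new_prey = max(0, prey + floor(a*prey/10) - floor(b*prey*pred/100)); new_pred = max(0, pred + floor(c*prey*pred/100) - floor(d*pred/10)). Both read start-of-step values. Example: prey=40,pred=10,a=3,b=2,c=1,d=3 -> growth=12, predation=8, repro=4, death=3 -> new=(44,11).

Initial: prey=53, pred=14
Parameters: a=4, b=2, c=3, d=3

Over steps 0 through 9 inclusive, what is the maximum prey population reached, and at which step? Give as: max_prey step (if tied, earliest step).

Step 1: prey: 53+21-14=60; pred: 14+22-4=32
Step 2: prey: 60+24-38=46; pred: 32+57-9=80
Step 3: prey: 46+18-73=0; pred: 80+110-24=166
Step 4: prey: 0+0-0=0; pred: 166+0-49=117
Step 5: prey: 0+0-0=0; pred: 117+0-35=82
Step 6: prey: 0+0-0=0; pred: 82+0-24=58
Step 7: prey: 0+0-0=0; pred: 58+0-17=41
Step 8: prey: 0+0-0=0; pred: 41+0-12=29
Step 9: prey: 0+0-0=0; pred: 29+0-8=21
Max prey = 60 at step 1

Answer: 60 1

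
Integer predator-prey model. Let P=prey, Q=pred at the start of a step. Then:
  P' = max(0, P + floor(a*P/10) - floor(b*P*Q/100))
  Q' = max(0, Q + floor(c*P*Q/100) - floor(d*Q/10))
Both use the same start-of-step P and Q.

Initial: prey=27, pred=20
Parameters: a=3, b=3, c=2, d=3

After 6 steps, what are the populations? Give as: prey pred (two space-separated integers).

Answer: 2 11

Derivation:
Step 1: prey: 27+8-16=19; pred: 20+10-6=24
Step 2: prey: 19+5-13=11; pred: 24+9-7=26
Step 3: prey: 11+3-8=6; pred: 26+5-7=24
Step 4: prey: 6+1-4=3; pred: 24+2-7=19
Step 5: prey: 3+0-1=2; pred: 19+1-5=15
Step 6: prey: 2+0-0=2; pred: 15+0-4=11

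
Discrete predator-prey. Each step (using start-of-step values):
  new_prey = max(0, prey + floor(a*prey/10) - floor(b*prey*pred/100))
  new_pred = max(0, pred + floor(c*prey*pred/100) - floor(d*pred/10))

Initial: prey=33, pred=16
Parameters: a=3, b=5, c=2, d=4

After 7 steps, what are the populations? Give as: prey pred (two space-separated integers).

Answer: 1 2

Derivation:
Step 1: prey: 33+9-26=16; pred: 16+10-6=20
Step 2: prey: 16+4-16=4; pred: 20+6-8=18
Step 3: prey: 4+1-3=2; pred: 18+1-7=12
Step 4: prey: 2+0-1=1; pred: 12+0-4=8
Step 5: prey: 1+0-0=1; pred: 8+0-3=5
Step 6: prey: 1+0-0=1; pred: 5+0-2=3
Step 7: prey: 1+0-0=1; pred: 3+0-1=2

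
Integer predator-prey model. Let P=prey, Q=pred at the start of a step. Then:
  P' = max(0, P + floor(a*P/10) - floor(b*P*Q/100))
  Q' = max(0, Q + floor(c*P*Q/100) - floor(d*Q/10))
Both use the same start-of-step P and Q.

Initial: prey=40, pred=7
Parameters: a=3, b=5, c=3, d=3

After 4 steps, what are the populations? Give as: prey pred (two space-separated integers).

Answer: 0 27

Derivation:
Step 1: prey: 40+12-14=38; pred: 7+8-2=13
Step 2: prey: 38+11-24=25; pred: 13+14-3=24
Step 3: prey: 25+7-30=2; pred: 24+18-7=35
Step 4: prey: 2+0-3=0; pred: 35+2-10=27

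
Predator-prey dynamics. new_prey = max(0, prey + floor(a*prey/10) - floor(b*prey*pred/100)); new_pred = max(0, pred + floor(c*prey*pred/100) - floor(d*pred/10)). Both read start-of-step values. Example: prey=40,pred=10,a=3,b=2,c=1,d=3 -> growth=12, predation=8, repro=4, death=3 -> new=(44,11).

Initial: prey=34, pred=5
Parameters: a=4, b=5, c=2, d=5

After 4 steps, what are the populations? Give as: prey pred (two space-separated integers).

Step 1: prey: 34+13-8=39; pred: 5+3-2=6
Step 2: prey: 39+15-11=43; pred: 6+4-3=7
Step 3: prey: 43+17-15=45; pred: 7+6-3=10
Step 4: prey: 45+18-22=41; pred: 10+9-5=14

Answer: 41 14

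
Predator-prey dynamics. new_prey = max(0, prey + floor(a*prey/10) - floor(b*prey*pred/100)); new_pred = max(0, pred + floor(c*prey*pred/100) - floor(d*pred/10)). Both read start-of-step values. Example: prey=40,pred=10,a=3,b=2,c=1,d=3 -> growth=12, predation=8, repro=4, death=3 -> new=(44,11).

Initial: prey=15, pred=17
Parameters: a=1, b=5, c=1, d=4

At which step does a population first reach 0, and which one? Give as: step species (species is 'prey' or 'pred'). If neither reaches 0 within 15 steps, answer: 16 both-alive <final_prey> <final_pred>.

Step 1: prey: 15+1-12=4; pred: 17+2-6=13
Step 2: prey: 4+0-2=2; pred: 13+0-5=8
Step 3: prey: 2+0-0=2; pred: 8+0-3=5
Step 4: prey: 2+0-0=2; pred: 5+0-2=3
Step 5: prey: 2+0-0=2; pred: 3+0-1=2
Step 6: prey: 2+0-0=2; pred: 2+0-0=2
Steps 7-15: state stable at prey=2, pred=2 (no change)
No extinction within 15 steps

Answer: 16 both-alive 2 2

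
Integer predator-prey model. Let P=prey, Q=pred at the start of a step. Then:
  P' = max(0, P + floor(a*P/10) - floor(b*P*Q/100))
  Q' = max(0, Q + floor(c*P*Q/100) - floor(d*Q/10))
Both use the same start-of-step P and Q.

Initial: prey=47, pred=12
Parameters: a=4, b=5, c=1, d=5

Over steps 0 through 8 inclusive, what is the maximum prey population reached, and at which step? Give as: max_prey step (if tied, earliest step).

Step 1: prey: 47+18-28=37; pred: 12+5-6=11
Step 2: prey: 37+14-20=31; pred: 11+4-5=10
Step 3: prey: 31+12-15=28; pred: 10+3-5=8
Step 4: prey: 28+11-11=28; pred: 8+2-4=6
Step 5: prey: 28+11-8=31; pred: 6+1-3=4
Step 6: prey: 31+12-6=37; pred: 4+1-2=3
Step 7: prey: 37+14-5=46; pred: 3+1-1=3
Step 8: prey: 46+18-6=58; pred: 3+1-1=3
Max prey = 58 at step 8

Answer: 58 8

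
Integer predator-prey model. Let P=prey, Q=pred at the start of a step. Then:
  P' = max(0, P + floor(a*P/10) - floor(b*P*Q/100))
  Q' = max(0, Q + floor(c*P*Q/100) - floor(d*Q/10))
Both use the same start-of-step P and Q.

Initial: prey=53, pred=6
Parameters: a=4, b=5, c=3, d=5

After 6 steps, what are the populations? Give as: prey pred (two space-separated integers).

Step 1: prey: 53+21-15=59; pred: 6+9-3=12
Step 2: prey: 59+23-35=47; pred: 12+21-6=27
Step 3: prey: 47+18-63=2; pred: 27+38-13=52
Step 4: prey: 2+0-5=0; pred: 52+3-26=29
Step 5: prey: 0+0-0=0; pred: 29+0-14=15
Step 6: prey: 0+0-0=0; pred: 15+0-7=8

Answer: 0 8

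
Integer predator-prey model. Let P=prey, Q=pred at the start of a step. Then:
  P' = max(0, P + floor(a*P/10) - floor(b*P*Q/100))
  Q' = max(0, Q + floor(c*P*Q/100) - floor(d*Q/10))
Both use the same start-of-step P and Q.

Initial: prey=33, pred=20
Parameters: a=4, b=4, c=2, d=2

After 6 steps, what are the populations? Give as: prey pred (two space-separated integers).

Answer: 0 16

Derivation:
Step 1: prey: 33+13-26=20; pred: 20+13-4=29
Step 2: prey: 20+8-23=5; pred: 29+11-5=35
Step 3: prey: 5+2-7=0; pred: 35+3-7=31
Step 4: prey: 0+0-0=0; pred: 31+0-6=25
Step 5: prey: 0+0-0=0; pred: 25+0-5=20
Step 6: prey: 0+0-0=0; pred: 20+0-4=16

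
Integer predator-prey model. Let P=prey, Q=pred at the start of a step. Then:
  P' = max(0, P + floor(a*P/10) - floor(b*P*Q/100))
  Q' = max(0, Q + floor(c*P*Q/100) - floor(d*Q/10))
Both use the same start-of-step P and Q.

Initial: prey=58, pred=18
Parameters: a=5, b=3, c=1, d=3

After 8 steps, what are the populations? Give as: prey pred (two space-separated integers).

Answer: 6 13

Derivation:
Step 1: prey: 58+29-31=56; pred: 18+10-5=23
Step 2: prey: 56+28-38=46; pred: 23+12-6=29
Step 3: prey: 46+23-40=29; pred: 29+13-8=34
Step 4: prey: 29+14-29=14; pred: 34+9-10=33
Step 5: prey: 14+7-13=8; pred: 33+4-9=28
Step 6: prey: 8+4-6=6; pred: 28+2-8=22
Step 7: prey: 6+3-3=6; pred: 22+1-6=17
Step 8: prey: 6+3-3=6; pred: 17+1-5=13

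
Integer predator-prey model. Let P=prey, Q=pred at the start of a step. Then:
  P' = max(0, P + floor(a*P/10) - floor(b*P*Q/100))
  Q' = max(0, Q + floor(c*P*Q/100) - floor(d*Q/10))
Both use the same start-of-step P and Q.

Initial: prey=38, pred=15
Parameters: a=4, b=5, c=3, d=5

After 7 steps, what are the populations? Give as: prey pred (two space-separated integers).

Step 1: prey: 38+15-28=25; pred: 15+17-7=25
Step 2: prey: 25+10-31=4; pred: 25+18-12=31
Step 3: prey: 4+1-6=0; pred: 31+3-15=19
Step 4: prey: 0+0-0=0; pred: 19+0-9=10
Step 5: prey: 0+0-0=0; pred: 10+0-5=5
Step 6: prey: 0+0-0=0; pred: 5+0-2=3
Step 7: prey: 0+0-0=0; pred: 3+0-1=2

Answer: 0 2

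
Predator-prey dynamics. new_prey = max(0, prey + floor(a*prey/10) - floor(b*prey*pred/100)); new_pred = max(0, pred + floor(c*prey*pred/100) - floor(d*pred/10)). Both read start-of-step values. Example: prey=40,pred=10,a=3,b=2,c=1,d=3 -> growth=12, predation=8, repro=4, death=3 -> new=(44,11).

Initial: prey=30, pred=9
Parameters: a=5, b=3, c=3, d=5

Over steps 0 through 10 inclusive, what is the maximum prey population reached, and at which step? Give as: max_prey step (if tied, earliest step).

Answer: 41 2

Derivation:
Step 1: prey: 30+15-8=37; pred: 9+8-4=13
Step 2: prey: 37+18-14=41; pred: 13+14-6=21
Step 3: prey: 41+20-25=36; pred: 21+25-10=36
Step 4: prey: 36+18-38=16; pred: 36+38-18=56
Step 5: prey: 16+8-26=0; pred: 56+26-28=54
Step 6: prey: 0+0-0=0; pred: 54+0-27=27
Step 7: prey: 0+0-0=0; pred: 27+0-13=14
Step 8: prey: 0+0-0=0; pred: 14+0-7=7
Step 9: prey: 0+0-0=0; pred: 7+0-3=4
Step 10: prey: 0+0-0=0; pred: 4+0-2=2
Max prey = 41 at step 2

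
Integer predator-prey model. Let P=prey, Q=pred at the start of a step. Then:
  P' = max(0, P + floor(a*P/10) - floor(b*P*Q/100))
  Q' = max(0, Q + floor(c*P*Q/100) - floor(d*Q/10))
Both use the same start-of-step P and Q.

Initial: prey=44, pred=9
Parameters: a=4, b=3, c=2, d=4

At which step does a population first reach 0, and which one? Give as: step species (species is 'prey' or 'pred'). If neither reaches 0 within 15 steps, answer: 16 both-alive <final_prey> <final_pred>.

Step 1: prey: 44+17-11=50; pred: 9+7-3=13
Step 2: prey: 50+20-19=51; pred: 13+13-5=21
Step 3: prey: 51+20-32=39; pred: 21+21-8=34
Step 4: prey: 39+15-39=15; pred: 34+26-13=47
Step 5: prey: 15+6-21=0; pred: 47+14-18=43
First extinction: prey at step 5

Answer: 5 prey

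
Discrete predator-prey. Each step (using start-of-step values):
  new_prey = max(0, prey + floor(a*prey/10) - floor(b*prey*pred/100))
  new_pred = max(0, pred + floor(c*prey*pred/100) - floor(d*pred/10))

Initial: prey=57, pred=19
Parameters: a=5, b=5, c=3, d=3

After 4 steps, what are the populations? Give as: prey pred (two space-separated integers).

Answer: 0 38

Derivation:
Step 1: prey: 57+28-54=31; pred: 19+32-5=46
Step 2: prey: 31+15-71=0; pred: 46+42-13=75
Step 3: prey: 0+0-0=0; pred: 75+0-22=53
Step 4: prey: 0+0-0=0; pred: 53+0-15=38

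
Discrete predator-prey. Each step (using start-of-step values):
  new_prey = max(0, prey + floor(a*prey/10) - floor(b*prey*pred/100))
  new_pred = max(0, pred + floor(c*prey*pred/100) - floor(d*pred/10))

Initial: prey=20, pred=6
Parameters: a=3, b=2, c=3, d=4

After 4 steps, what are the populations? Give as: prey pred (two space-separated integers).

Step 1: prey: 20+6-2=24; pred: 6+3-2=7
Step 2: prey: 24+7-3=28; pred: 7+5-2=10
Step 3: prey: 28+8-5=31; pred: 10+8-4=14
Step 4: prey: 31+9-8=32; pred: 14+13-5=22

Answer: 32 22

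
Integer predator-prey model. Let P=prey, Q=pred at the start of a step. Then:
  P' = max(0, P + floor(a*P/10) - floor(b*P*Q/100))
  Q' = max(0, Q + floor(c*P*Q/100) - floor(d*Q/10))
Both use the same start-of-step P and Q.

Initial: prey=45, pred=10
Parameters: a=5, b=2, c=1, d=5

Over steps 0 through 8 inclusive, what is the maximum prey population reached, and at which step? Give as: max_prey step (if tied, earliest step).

Answer: 144 5

Derivation:
Step 1: prey: 45+22-9=58; pred: 10+4-5=9
Step 2: prey: 58+29-10=77; pred: 9+5-4=10
Step 3: prey: 77+38-15=100; pred: 10+7-5=12
Step 4: prey: 100+50-24=126; pred: 12+12-6=18
Step 5: prey: 126+63-45=144; pred: 18+22-9=31
Step 6: prey: 144+72-89=127; pred: 31+44-15=60
Step 7: prey: 127+63-152=38; pred: 60+76-30=106
Step 8: prey: 38+19-80=0; pred: 106+40-53=93
Max prey = 144 at step 5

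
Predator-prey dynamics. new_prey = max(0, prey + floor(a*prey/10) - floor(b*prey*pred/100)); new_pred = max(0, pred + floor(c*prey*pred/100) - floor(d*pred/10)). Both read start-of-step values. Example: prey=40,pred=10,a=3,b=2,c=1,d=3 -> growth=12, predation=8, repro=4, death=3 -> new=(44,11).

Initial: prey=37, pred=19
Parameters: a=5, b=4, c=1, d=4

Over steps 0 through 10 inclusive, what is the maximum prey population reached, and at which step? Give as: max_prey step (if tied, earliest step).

Step 1: prey: 37+18-28=27; pred: 19+7-7=19
Step 2: prey: 27+13-20=20; pred: 19+5-7=17
Step 3: prey: 20+10-13=17; pred: 17+3-6=14
Step 4: prey: 17+8-9=16; pred: 14+2-5=11
Step 5: prey: 16+8-7=17; pred: 11+1-4=8
Step 6: prey: 17+8-5=20; pred: 8+1-3=6
Step 7: prey: 20+10-4=26; pred: 6+1-2=5
Step 8: prey: 26+13-5=34; pred: 5+1-2=4
Step 9: prey: 34+17-5=46; pred: 4+1-1=4
Step 10: prey: 46+23-7=62; pred: 4+1-1=4
Max prey = 62 at step 10

Answer: 62 10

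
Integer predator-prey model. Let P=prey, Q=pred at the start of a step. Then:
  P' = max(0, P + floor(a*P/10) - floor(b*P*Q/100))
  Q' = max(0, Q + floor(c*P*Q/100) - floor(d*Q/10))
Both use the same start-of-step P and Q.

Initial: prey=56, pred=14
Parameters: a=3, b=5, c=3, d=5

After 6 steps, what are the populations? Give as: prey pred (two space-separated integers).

Step 1: prey: 56+16-39=33; pred: 14+23-7=30
Step 2: prey: 33+9-49=0; pred: 30+29-15=44
Step 3: prey: 0+0-0=0; pred: 44+0-22=22
Step 4: prey: 0+0-0=0; pred: 22+0-11=11
Step 5: prey: 0+0-0=0; pred: 11+0-5=6
Step 6: prey: 0+0-0=0; pred: 6+0-3=3

Answer: 0 3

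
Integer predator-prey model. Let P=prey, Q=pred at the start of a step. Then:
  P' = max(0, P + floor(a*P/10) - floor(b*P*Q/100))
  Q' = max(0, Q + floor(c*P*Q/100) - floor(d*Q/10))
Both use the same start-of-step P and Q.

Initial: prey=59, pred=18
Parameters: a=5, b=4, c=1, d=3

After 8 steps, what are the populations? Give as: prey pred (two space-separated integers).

Answer: 3 7

Derivation:
Step 1: prey: 59+29-42=46; pred: 18+10-5=23
Step 2: prey: 46+23-42=27; pred: 23+10-6=27
Step 3: prey: 27+13-29=11; pred: 27+7-8=26
Step 4: prey: 11+5-11=5; pred: 26+2-7=21
Step 5: prey: 5+2-4=3; pred: 21+1-6=16
Step 6: prey: 3+1-1=3; pred: 16+0-4=12
Step 7: prey: 3+1-1=3; pred: 12+0-3=9
Step 8: prey: 3+1-1=3; pred: 9+0-2=7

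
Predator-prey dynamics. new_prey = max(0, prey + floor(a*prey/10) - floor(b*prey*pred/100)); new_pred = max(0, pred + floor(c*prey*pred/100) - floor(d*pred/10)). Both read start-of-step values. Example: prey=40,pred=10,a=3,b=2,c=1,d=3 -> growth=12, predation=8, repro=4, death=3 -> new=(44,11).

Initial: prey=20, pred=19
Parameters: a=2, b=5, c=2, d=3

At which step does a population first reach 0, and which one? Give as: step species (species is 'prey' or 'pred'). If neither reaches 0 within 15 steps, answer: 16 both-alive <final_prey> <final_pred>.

Step 1: prey: 20+4-19=5; pred: 19+7-5=21
Step 2: prey: 5+1-5=1; pred: 21+2-6=17
Step 3: prey: 1+0-0=1; pred: 17+0-5=12
Step 4: prey: 1+0-0=1; pred: 12+0-3=9
Step 5: prey: 1+0-0=1; pred: 9+0-2=7
Step 6: prey: 1+0-0=1; pred: 7+0-2=5
Step 7: prey: 1+0-0=1; pred: 5+0-1=4
Step 8: prey: 1+0-0=1; pred: 4+0-1=3
Step 9: prey: 1+0-0=1; pred: 3+0-0=3
Steps 10-15: state stable at prey=1, pred=3 (no change)
No extinction within 15 steps

Answer: 16 both-alive 1 3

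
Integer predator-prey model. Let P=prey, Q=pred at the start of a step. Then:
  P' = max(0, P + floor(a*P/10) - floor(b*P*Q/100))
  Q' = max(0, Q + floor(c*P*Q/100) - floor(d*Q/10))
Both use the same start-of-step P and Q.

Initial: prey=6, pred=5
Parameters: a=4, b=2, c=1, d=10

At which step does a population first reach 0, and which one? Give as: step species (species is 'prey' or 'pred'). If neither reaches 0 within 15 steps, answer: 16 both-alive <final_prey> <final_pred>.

Step 1: prey: 6+2-0=8; pred: 5+0-5=0
First extinction: pred at step 1

Answer: 1 pred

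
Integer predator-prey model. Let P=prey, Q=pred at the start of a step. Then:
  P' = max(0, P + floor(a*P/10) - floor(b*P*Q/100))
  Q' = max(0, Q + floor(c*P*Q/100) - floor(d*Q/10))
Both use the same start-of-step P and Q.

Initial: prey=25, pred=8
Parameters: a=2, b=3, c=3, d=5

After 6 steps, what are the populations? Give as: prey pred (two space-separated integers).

Answer: 10 9

Derivation:
Step 1: prey: 25+5-6=24; pred: 8+6-4=10
Step 2: prey: 24+4-7=21; pred: 10+7-5=12
Step 3: prey: 21+4-7=18; pred: 12+7-6=13
Step 4: prey: 18+3-7=14; pred: 13+7-6=14
Step 5: prey: 14+2-5=11; pred: 14+5-7=12
Step 6: prey: 11+2-3=10; pred: 12+3-6=9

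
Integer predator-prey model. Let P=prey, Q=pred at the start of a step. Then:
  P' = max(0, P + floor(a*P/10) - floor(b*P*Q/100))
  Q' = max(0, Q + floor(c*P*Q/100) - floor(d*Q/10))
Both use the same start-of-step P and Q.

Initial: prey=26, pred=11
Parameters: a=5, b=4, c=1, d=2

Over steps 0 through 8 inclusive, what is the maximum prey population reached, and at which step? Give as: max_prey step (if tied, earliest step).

Step 1: prey: 26+13-11=28; pred: 11+2-2=11
Step 2: prey: 28+14-12=30; pred: 11+3-2=12
Step 3: prey: 30+15-14=31; pred: 12+3-2=13
Step 4: prey: 31+15-16=30; pred: 13+4-2=15
Step 5: prey: 30+15-18=27; pred: 15+4-3=16
Step 6: prey: 27+13-17=23; pred: 16+4-3=17
Step 7: prey: 23+11-15=19; pred: 17+3-3=17
Step 8: prey: 19+9-12=16; pred: 17+3-3=17
Max prey = 31 at step 3

Answer: 31 3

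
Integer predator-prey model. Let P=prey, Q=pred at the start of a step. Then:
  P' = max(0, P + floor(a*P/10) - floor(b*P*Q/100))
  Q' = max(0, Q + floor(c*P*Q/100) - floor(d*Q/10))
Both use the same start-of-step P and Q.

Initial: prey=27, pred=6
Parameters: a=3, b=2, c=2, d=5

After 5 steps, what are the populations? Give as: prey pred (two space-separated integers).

Answer: 57 15

Derivation:
Step 1: prey: 27+8-3=32; pred: 6+3-3=6
Step 2: prey: 32+9-3=38; pred: 6+3-3=6
Step 3: prey: 38+11-4=45; pred: 6+4-3=7
Step 4: prey: 45+13-6=52; pred: 7+6-3=10
Step 5: prey: 52+15-10=57; pred: 10+10-5=15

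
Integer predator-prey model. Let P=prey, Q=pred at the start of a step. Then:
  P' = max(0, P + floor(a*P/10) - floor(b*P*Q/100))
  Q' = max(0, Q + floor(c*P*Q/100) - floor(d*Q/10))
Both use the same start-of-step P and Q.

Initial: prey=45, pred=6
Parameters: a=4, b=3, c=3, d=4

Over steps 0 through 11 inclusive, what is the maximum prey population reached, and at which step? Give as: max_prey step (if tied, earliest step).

Step 1: prey: 45+18-8=55; pred: 6+8-2=12
Step 2: prey: 55+22-19=58; pred: 12+19-4=27
Step 3: prey: 58+23-46=35; pred: 27+46-10=63
Step 4: prey: 35+14-66=0; pred: 63+66-25=104
Step 5: prey: 0+0-0=0; pred: 104+0-41=63
Step 6: prey: 0+0-0=0; pred: 63+0-25=38
Step 7: prey: 0+0-0=0; pred: 38+0-15=23
Step 8: prey: 0+0-0=0; pred: 23+0-9=14
Step 9: prey: 0+0-0=0; pred: 14+0-5=9
Step 10: prey: 0+0-0=0; pred: 9+0-3=6
Step 11: prey: 0+0-0=0; pred: 6+0-2=4
Max prey = 58 at step 2

Answer: 58 2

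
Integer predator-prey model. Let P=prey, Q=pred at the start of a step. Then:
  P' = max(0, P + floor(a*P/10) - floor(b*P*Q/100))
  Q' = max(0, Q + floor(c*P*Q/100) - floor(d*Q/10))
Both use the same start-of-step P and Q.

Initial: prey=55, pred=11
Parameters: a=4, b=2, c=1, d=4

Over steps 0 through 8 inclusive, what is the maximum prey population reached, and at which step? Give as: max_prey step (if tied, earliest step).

Answer: 81 3

Derivation:
Step 1: prey: 55+22-12=65; pred: 11+6-4=13
Step 2: prey: 65+26-16=75; pred: 13+8-5=16
Step 3: prey: 75+30-24=81; pred: 16+12-6=22
Step 4: prey: 81+32-35=78; pred: 22+17-8=31
Step 5: prey: 78+31-48=61; pred: 31+24-12=43
Step 6: prey: 61+24-52=33; pred: 43+26-17=52
Step 7: prey: 33+13-34=12; pred: 52+17-20=49
Step 8: prey: 12+4-11=5; pred: 49+5-19=35
Max prey = 81 at step 3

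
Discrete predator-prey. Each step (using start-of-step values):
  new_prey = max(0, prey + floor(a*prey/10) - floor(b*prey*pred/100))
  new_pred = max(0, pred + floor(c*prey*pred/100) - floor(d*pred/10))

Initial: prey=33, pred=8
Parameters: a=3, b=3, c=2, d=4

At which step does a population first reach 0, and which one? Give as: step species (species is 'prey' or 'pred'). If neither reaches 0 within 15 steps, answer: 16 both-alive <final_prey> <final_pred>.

Step 1: prey: 33+9-7=35; pred: 8+5-3=10
Step 2: prey: 35+10-10=35; pred: 10+7-4=13
Step 3: prey: 35+10-13=32; pred: 13+9-5=17
Step 4: prey: 32+9-16=25; pred: 17+10-6=21
Step 5: prey: 25+7-15=17; pred: 21+10-8=23
Step 6: prey: 17+5-11=11; pred: 23+7-9=21
Step 7: prey: 11+3-6=8; pred: 21+4-8=17
Step 8: prey: 8+2-4=6; pred: 17+2-6=13
Step 9: prey: 6+1-2=5; pred: 13+1-5=9
Step 10: prey: 5+1-1=5; pred: 9+0-3=6
Step 11: prey: 5+1-0=6; pred: 6+0-2=4
Step 12: prey: 6+1-0=7; pred: 4+0-1=3
Step 13: prey: 7+2-0=9; pred: 3+0-1=2
Step 14: prey: 9+2-0=11; pred: 2+0-0=2
Step 15: prey: 11+3-0=14; pred: 2+0-0=2
No extinction within 15 steps

Answer: 16 both-alive 14 2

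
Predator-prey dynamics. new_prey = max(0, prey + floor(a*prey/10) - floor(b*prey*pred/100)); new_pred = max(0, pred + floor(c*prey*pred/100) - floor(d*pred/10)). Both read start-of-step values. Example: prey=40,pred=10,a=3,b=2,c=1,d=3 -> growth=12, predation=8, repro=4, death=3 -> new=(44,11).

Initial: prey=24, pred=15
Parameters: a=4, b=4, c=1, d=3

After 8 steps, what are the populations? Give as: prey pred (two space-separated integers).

Answer: 25 6

Derivation:
Step 1: prey: 24+9-14=19; pred: 15+3-4=14
Step 2: prey: 19+7-10=16; pred: 14+2-4=12
Step 3: prey: 16+6-7=15; pred: 12+1-3=10
Step 4: prey: 15+6-6=15; pred: 10+1-3=8
Step 5: prey: 15+6-4=17; pred: 8+1-2=7
Step 6: prey: 17+6-4=19; pred: 7+1-2=6
Step 7: prey: 19+7-4=22; pred: 6+1-1=6
Step 8: prey: 22+8-5=25; pred: 6+1-1=6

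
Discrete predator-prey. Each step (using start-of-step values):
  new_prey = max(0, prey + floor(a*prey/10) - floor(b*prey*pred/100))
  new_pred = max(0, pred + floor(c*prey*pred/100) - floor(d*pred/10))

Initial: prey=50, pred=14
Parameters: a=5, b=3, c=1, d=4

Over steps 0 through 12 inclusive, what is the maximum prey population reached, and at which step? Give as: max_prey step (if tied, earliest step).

Step 1: prey: 50+25-21=54; pred: 14+7-5=16
Step 2: prey: 54+27-25=56; pred: 16+8-6=18
Step 3: prey: 56+28-30=54; pred: 18+10-7=21
Step 4: prey: 54+27-34=47; pred: 21+11-8=24
Step 5: prey: 47+23-33=37; pred: 24+11-9=26
Step 6: prey: 37+18-28=27; pred: 26+9-10=25
Step 7: prey: 27+13-20=20; pred: 25+6-10=21
Step 8: prey: 20+10-12=18; pred: 21+4-8=17
Step 9: prey: 18+9-9=18; pred: 17+3-6=14
Step 10: prey: 18+9-7=20; pred: 14+2-5=11
Step 11: prey: 20+10-6=24; pred: 11+2-4=9
Step 12: prey: 24+12-6=30; pred: 9+2-3=8
Max prey = 56 at step 2

Answer: 56 2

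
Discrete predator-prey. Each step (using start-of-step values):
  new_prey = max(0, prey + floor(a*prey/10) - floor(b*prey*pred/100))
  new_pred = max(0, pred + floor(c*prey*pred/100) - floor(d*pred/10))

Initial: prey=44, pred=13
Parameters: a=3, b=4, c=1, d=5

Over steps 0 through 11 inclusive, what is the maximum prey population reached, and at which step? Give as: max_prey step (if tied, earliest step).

Answer: 92 11

Derivation:
Step 1: prey: 44+13-22=35; pred: 13+5-6=12
Step 2: prey: 35+10-16=29; pred: 12+4-6=10
Step 3: prey: 29+8-11=26; pred: 10+2-5=7
Step 4: prey: 26+7-7=26; pred: 7+1-3=5
Step 5: prey: 26+7-5=28; pred: 5+1-2=4
Step 6: prey: 28+8-4=32; pred: 4+1-2=3
Step 7: prey: 32+9-3=38; pred: 3+0-1=2
Step 8: prey: 38+11-3=46; pred: 2+0-1=1
Step 9: prey: 46+13-1=58; pred: 1+0-0=1
Step 10: prey: 58+17-2=73; pred: 1+0-0=1
Step 11: prey: 73+21-2=92; pred: 1+0-0=1
Max prey = 92 at step 11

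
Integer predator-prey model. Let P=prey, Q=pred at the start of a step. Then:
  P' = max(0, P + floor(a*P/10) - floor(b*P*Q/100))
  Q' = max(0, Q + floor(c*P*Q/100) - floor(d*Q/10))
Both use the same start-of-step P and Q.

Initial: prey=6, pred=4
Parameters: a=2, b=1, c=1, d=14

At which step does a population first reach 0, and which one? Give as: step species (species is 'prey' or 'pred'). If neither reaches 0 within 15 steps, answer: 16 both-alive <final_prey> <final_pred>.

Step 1: prey: 6+1-0=7; pred: 4+0-5=0
First extinction: pred at step 1

Answer: 1 pred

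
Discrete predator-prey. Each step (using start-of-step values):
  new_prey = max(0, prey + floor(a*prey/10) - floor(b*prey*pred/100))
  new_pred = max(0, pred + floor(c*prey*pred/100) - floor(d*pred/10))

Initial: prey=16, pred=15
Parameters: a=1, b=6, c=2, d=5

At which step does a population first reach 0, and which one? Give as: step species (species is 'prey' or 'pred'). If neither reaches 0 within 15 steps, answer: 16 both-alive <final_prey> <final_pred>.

Step 1: prey: 16+1-14=3; pred: 15+4-7=12
Step 2: prey: 3+0-2=1; pred: 12+0-6=6
Step 3: prey: 1+0-0=1; pred: 6+0-3=3
Step 4: prey: 1+0-0=1; pred: 3+0-1=2
Step 5: prey: 1+0-0=1; pred: 2+0-1=1
Step 6: prey: 1+0-0=1; pred: 1+0-0=1
Steps 7-15: state stable at prey=1, pred=1 (no change)
No extinction within 15 steps

Answer: 16 both-alive 1 1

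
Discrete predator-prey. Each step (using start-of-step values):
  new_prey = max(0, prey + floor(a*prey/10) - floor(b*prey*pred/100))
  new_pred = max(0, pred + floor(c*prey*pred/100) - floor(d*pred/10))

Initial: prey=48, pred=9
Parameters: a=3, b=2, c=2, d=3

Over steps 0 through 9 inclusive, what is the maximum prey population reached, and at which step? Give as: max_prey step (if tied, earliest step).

Answer: 54 1

Derivation:
Step 1: prey: 48+14-8=54; pred: 9+8-2=15
Step 2: prey: 54+16-16=54; pred: 15+16-4=27
Step 3: prey: 54+16-29=41; pred: 27+29-8=48
Step 4: prey: 41+12-39=14; pred: 48+39-14=73
Step 5: prey: 14+4-20=0; pred: 73+20-21=72
Step 6: prey: 0+0-0=0; pred: 72+0-21=51
Step 7: prey: 0+0-0=0; pred: 51+0-15=36
Step 8: prey: 0+0-0=0; pred: 36+0-10=26
Step 9: prey: 0+0-0=0; pred: 26+0-7=19
Max prey = 54 at step 1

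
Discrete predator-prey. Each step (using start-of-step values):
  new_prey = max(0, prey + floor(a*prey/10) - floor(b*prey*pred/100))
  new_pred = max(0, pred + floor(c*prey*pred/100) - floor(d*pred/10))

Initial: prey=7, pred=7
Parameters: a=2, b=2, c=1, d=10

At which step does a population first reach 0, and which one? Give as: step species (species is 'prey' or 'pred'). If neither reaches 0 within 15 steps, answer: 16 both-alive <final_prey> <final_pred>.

Step 1: prey: 7+1-0=8; pred: 7+0-7=0
First extinction: pred at step 1

Answer: 1 pred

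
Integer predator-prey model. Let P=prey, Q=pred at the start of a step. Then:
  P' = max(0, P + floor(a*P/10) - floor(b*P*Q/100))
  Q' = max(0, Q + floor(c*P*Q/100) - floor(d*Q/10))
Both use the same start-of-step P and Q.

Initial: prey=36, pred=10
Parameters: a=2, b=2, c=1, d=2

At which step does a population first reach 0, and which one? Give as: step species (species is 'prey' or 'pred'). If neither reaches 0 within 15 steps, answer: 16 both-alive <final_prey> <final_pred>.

Step 1: prey: 36+7-7=36; pred: 10+3-2=11
Step 2: prey: 36+7-7=36; pred: 11+3-2=12
Step 3: prey: 36+7-8=35; pred: 12+4-2=14
Step 4: prey: 35+7-9=33; pred: 14+4-2=16
Step 5: prey: 33+6-10=29; pred: 16+5-3=18
Step 6: prey: 29+5-10=24; pred: 18+5-3=20
Step 7: prey: 24+4-9=19; pred: 20+4-4=20
Step 8: prey: 19+3-7=15; pred: 20+3-4=19
Step 9: prey: 15+3-5=13; pred: 19+2-3=18
Step 10: prey: 13+2-4=11; pred: 18+2-3=17
Step 11: prey: 11+2-3=10; pred: 17+1-3=15
Step 12: prey: 10+2-3=9; pred: 15+1-3=13
Step 13: prey: 9+1-2=8; pred: 13+1-2=12
Step 14: prey: 8+1-1=8; pred: 12+0-2=10
Step 15: prey: 8+1-1=8; pred: 10+0-2=8
No extinction within 15 steps

Answer: 16 both-alive 8 8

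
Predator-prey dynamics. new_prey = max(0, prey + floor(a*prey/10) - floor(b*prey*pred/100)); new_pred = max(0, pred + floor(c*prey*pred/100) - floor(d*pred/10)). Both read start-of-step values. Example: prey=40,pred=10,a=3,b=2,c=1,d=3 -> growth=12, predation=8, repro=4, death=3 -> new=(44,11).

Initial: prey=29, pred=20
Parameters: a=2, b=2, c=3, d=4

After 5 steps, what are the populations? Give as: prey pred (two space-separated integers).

Answer: 2 20

Derivation:
Step 1: prey: 29+5-11=23; pred: 20+17-8=29
Step 2: prey: 23+4-13=14; pred: 29+20-11=38
Step 3: prey: 14+2-10=6; pred: 38+15-15=38
Step 4: prey: 6+1-4=3; pred: 38+6-15=29
Step 5: prey: 3+0-1=2; pred: 29+2-11=20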